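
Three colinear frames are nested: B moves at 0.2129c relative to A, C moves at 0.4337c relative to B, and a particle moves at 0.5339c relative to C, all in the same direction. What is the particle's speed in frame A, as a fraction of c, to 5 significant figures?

u ≈ 0.85548c

Compose boost 2: (0.4337 + 0.2129)/(1 + 0.4337×0.2129) = 0.64660/1.092335 = 0.5919431
Compose boost 3: (0.5339 + 0.5919431)/(1 + 0.5339×0.5919431) = 1.125843/1.316038 = 0.85548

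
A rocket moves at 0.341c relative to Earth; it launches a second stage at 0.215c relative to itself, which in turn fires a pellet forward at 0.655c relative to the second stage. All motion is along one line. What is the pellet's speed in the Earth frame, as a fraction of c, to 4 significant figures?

Compose boost 2: (0.215 + 0.341)/(1 + 0.215×0.341) = 0.5560/1.07332 = 0.518021
Compose boost 3: (0.655 + 0.518021)/(1 + 0.655×0.518021) = 1.17302/1.33930 = 0.8758

u ≈ 0.8758c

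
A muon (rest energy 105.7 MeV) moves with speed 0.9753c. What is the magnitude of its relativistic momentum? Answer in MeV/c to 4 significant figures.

γ = 1/√(1 − 0.9753²) = 4.52726
p = γβm₀c = 4.52726 × 0.9753 × 105.7 MeV/c = 466.7 MeV/c

p ≈ 466.7 MeV/c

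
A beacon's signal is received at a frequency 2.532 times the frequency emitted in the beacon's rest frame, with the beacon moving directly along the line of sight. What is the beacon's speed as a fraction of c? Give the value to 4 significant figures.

f_obs/f_src = √((1+β)/(1−β)) = 2.532  ⇒  (1+β)/(1−β) = 6.41102
β = |1 − D²|/(1 + D²) = |1 − 6.41102|/(1 + 6.41102) = 0.7301

β ≈ 0.7301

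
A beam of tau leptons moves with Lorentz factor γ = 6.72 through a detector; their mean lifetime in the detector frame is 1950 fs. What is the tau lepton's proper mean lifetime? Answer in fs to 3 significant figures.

γ = 6.72 (given)
Proper time: τ₀ = Δt/γ = 1950/6.72 = 290 fs

τ₀ ≈ 290 fs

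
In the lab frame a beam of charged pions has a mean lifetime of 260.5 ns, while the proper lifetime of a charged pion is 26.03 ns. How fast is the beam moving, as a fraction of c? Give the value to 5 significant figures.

γ = Δt/τ₀ = 260.5/26.03 = 10.00768
β = √(1 − 1/γ²) = √(1 − 1/10.00768²) = 0.99500

β ≈ 0.99500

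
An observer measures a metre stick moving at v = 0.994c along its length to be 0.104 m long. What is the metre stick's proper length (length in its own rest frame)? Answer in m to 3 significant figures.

γ = 1/√(1 − 0.994²) = 9.1424
L₀ = γL = 9.1424 × 0.104 = 0.951 m

L₀ ≈ 0.951 m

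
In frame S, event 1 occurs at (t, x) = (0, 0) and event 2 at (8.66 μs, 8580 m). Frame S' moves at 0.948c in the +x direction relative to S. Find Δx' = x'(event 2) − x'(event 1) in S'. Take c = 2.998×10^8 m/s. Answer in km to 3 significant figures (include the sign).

Δx' ≈ 19.2 km

γ = 1/√(1 − 0.948²) = 3.1420
Δx' = γ(Δx − vΔt) = 3.1420 × (8580 m − 0.948×(2.998×10^8 m/s)×8.66×10^-6 s)
= 3.1420 × (6118.7 m) = 19.2 km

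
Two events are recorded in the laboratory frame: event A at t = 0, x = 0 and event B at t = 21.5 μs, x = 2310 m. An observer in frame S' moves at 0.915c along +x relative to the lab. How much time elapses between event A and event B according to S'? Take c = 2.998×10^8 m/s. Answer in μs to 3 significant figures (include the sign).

Δt' ≈ 35.8 μs

γ = 1/√(1 − 0.915²) = 2.4786
Δt' = γ(Δt − vΔx/c²) = 2.4786 × (21.5 μs − 0.915×2310 m / (2.998×10^8 m/s))
= 2.4786 × (14.450 μs) = 35.8 μs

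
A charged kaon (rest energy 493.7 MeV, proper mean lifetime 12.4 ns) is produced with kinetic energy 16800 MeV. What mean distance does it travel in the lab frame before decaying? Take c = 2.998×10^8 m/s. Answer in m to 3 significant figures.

d ≈ 130 m

γ = 1 + K/(m₀c²) = 1 + 16800/493.7 = 35.029
β = √(1 − 1/γ²) = 0.99959
Dilated lifetime: γτ₀ = 35.029 × 12.4 ns = 434.36 ns
d = βc·γτ₀ = 0.99959 × (2.998×10^8 m/s) × 4.3436×10^-7 s = 130 m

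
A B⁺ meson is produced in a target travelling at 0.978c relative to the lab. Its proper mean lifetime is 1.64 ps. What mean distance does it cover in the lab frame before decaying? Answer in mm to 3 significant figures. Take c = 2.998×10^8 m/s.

γ = 1/√(1 − 0.978²) = 4.7938
Dilated lifetime: Δt = γτ₀ = 4.7938 × 1.64 ps = 7.8618 ps
d = vΔt = 0.978c × 7.8618 ps = 2.9320×10^8 m/s × 7.8618×10^-12 s = 2.31 mm

d ≈ 2.31 mm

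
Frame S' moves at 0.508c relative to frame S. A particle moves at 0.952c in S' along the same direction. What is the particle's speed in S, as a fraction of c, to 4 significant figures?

Relativistic velocity addition: u = (u' + v)/(1 + u'v/c²)
= (0.952 + 0.508)/(1 + 0.952×0.508) = 1.460/1.48362 = 0.9841

u ≈ 0.9841c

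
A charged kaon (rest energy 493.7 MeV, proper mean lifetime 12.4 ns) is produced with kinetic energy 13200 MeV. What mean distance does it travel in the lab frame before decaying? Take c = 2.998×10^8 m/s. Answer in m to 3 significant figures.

d ≈ 103 m

γ = 1 + K/(m₀c²) = 1 + 13200/493.7 = 27.737
β = √(1 − 1/γ²) = 0.99935
Dilated lifetime: γτ₀ = 27.737 × 12.4 ns = 343.94 ns
d = βc·γτ₀ = 0.99935 × (2.998×10^8 m/s) × 3.4394×10^-7 s = 103 m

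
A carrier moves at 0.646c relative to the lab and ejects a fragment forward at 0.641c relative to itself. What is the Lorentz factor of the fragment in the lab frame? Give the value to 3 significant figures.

γ ≈ 2.41

u_lab = (0.641 + 0.646)/(1 + 0.641×0.646) = 1.287/1.41409 = 0.910129
γ = 1/√(1 − 0.910129²) = 2.41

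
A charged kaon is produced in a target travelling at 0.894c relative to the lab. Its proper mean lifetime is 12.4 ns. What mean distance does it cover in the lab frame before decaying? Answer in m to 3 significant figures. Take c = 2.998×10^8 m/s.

d ≈ 7.42 m

γ = 1/√(1 − 0.894²) = 2.2318
Dilated lifetime: Δt = γτ₀ = 2.2318 × 12.4 ns = 27.674 ns
d = vΔt = 0.894c × 27.674 ns = 2.6802×10^8 m/s × 2.7674×10^-8 s = 7.42 m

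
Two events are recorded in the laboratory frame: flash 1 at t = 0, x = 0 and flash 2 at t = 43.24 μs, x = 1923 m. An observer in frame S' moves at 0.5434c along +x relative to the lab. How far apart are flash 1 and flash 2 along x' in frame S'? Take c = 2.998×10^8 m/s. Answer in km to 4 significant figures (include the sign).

γ = 1/√(1 − 0.5434²) = 1.19122
Δx' = γ(Δx − vΔt) = 1.19122 × (1923 m − 0.5434×(2.998×10^8 m/s)×43.24×10^-6 s)
= 1.19122 × (-5121.29 m) = -6.101 km

Δx' ≈ -6.101 km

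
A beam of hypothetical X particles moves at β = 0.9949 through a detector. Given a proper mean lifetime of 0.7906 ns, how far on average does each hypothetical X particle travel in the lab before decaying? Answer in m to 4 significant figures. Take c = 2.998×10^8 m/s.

d ≈ 2.338 m

γ = 1/√(1 − 0.9949²) = 9.91412
Dilated lifetime: Δt = γτ₀ = 9.91412 × 0.7906 ns = 7.83811 ns
d = vΔt = 0.9949c × 7.83811 ns = 2.98271×10^8 m/s × 7.83811×10^-9 s = 2.338 m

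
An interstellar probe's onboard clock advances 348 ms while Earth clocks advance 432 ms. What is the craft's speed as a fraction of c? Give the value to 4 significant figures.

γ = Δt/τ₀ = 432/348 = 1.24138
β = √(1 − 1/γ²) = √(1 − 1/1.24138²) = 0.5925

β ≈ 0.5925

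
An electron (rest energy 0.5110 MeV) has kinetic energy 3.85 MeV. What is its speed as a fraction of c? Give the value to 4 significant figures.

β ≈ 0.9931

γ = 1 + K/(m₀c²) = 1 + 3.85/0.5110 = 8.53425
β = √(1 − 1/γ²) = 0.9931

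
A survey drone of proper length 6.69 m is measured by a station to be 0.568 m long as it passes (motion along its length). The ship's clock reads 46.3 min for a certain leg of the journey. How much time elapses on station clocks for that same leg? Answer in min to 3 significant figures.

Length contraction ⇒ γ = L₀/L = 6.69/0.568 = 11.778
Time dilation: Δt = γτ₀ = 11.778 × 46.3 min = 545 min

Δt ≈ 545 min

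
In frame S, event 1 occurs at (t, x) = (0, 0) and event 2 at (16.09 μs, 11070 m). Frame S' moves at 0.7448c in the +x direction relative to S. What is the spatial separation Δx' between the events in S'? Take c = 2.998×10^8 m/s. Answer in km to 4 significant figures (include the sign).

Δx' ≈ 11.21 km

γ = 1/√(1 − 0.7448²) = 1.49860
Δx' = γ(Δx − vΔt) = 1.49860 × (11070 m − 0.7448×(2.998×10^8 m/s)×16.09×10^-6 s)
= 1.49860 × (7477.25 m) = 11.21 km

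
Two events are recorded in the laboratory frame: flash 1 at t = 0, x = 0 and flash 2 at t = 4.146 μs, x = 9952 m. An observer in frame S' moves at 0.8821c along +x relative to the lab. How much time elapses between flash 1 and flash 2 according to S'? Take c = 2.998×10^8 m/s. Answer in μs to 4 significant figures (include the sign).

γ = 1/√(1 − 0.8821²) = 2.12286
Δt' = γ(Δt − vΔx/c²) = 2.12286 × (4.146 μs − 0.8821×9952 m / (2.998×10^8 m/s))
= 2.12286 × (-25.1357 μs) = -53.36 μs

Δt' ≈ -53.36 μs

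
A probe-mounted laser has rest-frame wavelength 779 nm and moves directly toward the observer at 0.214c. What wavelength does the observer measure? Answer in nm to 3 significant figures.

Relativistic Doppler: λ_obs = λ_src √((1−β)/(1+β))
= 779 × √(0.78600/1.2140) = 779 × 0.80464 = 627 nm

λ_obs ≈ 627 nm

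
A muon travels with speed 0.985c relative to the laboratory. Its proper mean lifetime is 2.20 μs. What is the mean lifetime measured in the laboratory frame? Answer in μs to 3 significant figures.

γ = 1/√(1 − 0.985²) = 5.7953
Time dilation: Δt = γτ₀ = 5.7953 × 2.20 μs = 12.7 μs

Δt ≈ 12.7 μs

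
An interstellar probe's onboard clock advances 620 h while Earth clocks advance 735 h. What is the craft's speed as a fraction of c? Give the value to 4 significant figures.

γ = Δt/τ₀ = 735/620 = 1.18548
β = √(1 − 1/γ²) = √(1 − 1/1.18548²) = 0.5371

β ≈ 0.5371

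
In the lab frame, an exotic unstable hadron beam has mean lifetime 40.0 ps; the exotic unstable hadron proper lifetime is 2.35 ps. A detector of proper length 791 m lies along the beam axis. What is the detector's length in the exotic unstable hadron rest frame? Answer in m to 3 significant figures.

Time dilation ⇒ γ = Δt/τ₀ = 40.0/2.35 = 17.021
Length contraction: L = L₀/γ = 791/17.021 = 46.5 m

L ≈ 46.5 m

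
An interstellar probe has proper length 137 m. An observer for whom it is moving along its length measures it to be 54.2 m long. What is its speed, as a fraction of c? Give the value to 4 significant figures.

β ≈ 0.9184

γ = L₀/L = 137/54.2 = 2.52768
β = √(1 − 1/γ²) = 0.9184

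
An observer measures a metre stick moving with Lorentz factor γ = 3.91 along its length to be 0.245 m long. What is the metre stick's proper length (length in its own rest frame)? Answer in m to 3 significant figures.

γ = 3.91 (given)
L₀ = γL = 3.91 × 0.245 = 0.958 m

L₀ ≈ 0.958 m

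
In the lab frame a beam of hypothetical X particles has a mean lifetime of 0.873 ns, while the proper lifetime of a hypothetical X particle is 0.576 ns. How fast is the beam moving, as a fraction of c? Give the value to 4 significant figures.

β ≈ 0.7514

γ = Δt/τ₀ = 0.873/0.576 = 1.51563
β = √(1 − 1/γ²) = √(1 − 1/1.51563²) = 0.7514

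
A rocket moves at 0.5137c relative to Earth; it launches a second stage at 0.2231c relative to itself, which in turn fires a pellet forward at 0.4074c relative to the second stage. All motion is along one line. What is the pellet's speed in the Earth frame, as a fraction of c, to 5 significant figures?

u ≈ 0.84175c

Compose boost 2: (0.2231 + 0.5137)/(1 + 0.2231×0.5137) = 0.73680/1.114606 = 0.6610405
Compose boost 3: (0.4074 + 0.6610405)/(1 + 0.4074×0.6610405) = 1.068440/1.269308 = 0.84175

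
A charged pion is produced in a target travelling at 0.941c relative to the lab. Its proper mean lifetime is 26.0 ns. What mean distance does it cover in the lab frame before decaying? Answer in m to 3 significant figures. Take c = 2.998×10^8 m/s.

d ≈ 21.7 m

γ = 1/√(1 − 0.941²) = 2.9550
Dilated lifetime: Δt = γτ₀ = 2.9550 × 26.0 ns = 76.831 ns
d = vΔt = 0.941c × 76.831 ns = 2.8211×10^8 m/s × 7.6831×10^-8 s = 21.7 m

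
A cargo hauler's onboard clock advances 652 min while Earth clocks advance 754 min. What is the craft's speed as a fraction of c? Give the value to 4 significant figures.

γ = Δt/τ₀ = 754/652 = 1.15644
β = √(1 − 1/γ²) = √(1 − 1/1.15644²) = 0.5023

β ≈ 0.5023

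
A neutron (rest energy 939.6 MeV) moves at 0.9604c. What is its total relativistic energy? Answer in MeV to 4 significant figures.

γ = 1/√(1 − 0.9604²) = 3.58905
E = γm₀c² = 3.58905 × 939.6 MeV = 3372 MeV

E ≈ 3372 MeV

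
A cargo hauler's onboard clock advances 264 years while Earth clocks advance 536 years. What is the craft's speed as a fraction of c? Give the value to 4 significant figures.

β ≈ 0.8703

γ = Δt/τ₀ = 536/264 = 2.03030
β = √(1 − 1/γ²) = √(1 − 1/2.03030²) = 0.8703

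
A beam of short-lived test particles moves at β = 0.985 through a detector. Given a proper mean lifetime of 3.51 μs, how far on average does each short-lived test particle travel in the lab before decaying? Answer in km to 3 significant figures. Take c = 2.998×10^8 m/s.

d ≈ 6.01 km

γ = 1/√(1 − 0.985²) = 5.7953
Dilated lifetime: Δt = γτ₀ = 5.7953 × 3.51 μs = 20.341 μs
d = vΔt = 0.985c × 20.341 μs = 2.9530×10^8 m/s × 2.0341×10^-5 s = 6.01 km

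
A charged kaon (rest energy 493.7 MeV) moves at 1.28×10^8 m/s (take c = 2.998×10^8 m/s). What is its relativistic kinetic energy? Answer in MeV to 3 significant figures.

β = v/c = 1.28×10^8 / 2.998×10^8 = 0.42695
γ = 1/√(1 − 0.42695²) = 1.1059
K = (γ − 1)m₀c² = (1.1059 − 1) × 493.7 MeV = 0.10586 × 493.7 MeV = 52.3 MeV

K ≈ 52.3 MeV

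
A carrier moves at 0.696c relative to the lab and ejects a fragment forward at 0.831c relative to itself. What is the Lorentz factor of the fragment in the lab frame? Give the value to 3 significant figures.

u_lab = (0.831 + 0.696)/(1 + 0.831×0.696) = 1.527/1.57838 = 0.967450
γ = 1/√(1 − 0.967450²) = 3.95

γ ≈ 3.95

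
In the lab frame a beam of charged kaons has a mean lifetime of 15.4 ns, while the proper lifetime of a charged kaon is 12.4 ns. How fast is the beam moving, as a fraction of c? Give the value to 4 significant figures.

β ≈ 0.5930

γ = Δt/τ₀ = 15.4/12.4 = 1.24194
β = √(1 − 1/γ²) = √(1 − 1/1.24194²) = 0.5930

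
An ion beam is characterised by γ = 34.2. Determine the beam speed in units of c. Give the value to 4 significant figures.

β ≈ 0.9996

β = √(1 − 1/γ²) = √(1 − 1/34.2²) = √(0.999145) = 0.9996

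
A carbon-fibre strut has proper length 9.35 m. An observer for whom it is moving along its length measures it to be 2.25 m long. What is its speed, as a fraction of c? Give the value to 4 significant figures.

β ≈ 0.9706

γ = L₀/L = 9.35/2.25 = 4.15556
β = √(1 − 1/γ²) = 0.9706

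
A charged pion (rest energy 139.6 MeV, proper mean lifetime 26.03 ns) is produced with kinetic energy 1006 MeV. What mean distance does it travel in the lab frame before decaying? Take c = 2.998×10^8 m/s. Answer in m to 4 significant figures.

γ = 1 + K/(m₀c²) = 1 + 1006/139.6 = 8.20630
β = √(1 − 1/γ²) = 0.992548
Dilated lifetime: γτ₀ = 8.20630 × 26.03 ns = 213.610 ns
d = βc·γτ₀ = 0.992548 × (2.998×10^8 m/s) × 2.13610×10^-7 s = 63.56 m

d ≈ 63.56 m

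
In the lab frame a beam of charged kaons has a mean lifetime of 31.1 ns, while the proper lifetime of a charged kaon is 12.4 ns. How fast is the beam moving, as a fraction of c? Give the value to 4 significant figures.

β ≈ 0.9171

γ = Δt/τ₀ = 31.1/12.4 = 2.50806
β = √(1 − 1/γ²) = √(1 − 1/2.50806²) = 0.9171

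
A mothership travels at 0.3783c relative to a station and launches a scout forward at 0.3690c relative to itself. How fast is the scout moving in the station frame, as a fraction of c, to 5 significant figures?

Compose boost 2: (0.3690 + 0.3783)/(1 + 0.3690×0.3783) = 0.74730/1.139593 = 0.65576

u ≈ 0.65576c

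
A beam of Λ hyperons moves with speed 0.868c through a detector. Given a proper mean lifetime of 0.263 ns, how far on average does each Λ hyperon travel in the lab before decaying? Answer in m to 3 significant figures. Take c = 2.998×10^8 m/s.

γ = 1/√(1 − 0.868²) = 2.0138
Dilated lifetime: Δt = γτ₀ = 2.0138 × 0.263 ns = 0.52964 ns
d = vΔt = 0.868c × 0.52964 ns = 2.6023×10^8 m/s × 5.2964×10^-10 s = 0.138 m

d ≈ 0.138 m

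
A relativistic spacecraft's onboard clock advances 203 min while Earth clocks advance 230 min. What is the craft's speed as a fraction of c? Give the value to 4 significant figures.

γ = Δt/τ₀ = 230/203 = 1.13300
β = √(1 − 1/γ²) = √(1 − 1/1.13300²) = 0.4701

β ≈ 0.4701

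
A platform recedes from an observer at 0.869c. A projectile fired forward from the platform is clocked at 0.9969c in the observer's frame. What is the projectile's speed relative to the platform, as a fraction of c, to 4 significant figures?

u' ≈ 0.9567c

Inverse velocity addition: u' = (u − v)/(1 − uv/c²)
= (0.9969 − 0.869)/(1 − 0.9969×0.869) = 0.1279/0.133694 = 0.9567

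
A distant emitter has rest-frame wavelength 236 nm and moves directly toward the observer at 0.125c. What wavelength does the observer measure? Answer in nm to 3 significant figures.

Relativistic Doppler: λ_obs = λ_src √((1−β)/(1+β))
= 236 × √(0.87500/1.1250) = 236 × 0.88192 = 208 nm

λ_obs ≈ 208 nm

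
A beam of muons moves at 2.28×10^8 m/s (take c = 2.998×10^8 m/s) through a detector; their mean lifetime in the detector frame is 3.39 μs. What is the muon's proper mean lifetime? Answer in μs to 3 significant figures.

β = v/c = 2.28×10^8 / 2.998×10^8 = 0.76051
γ = 1/√(1 − 0.76051²) = 1.5400
Proper time: τ₀ = Δt/γ = 3.39/1.5400 = 2.20 μs

τ₀ ≈ 2.20 μs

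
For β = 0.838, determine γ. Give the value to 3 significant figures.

γ ≈ 1.83

γ = 1/√(1 − β²) = 1/√(1 − 0.838²) = 1/√(0.29776) = 1.83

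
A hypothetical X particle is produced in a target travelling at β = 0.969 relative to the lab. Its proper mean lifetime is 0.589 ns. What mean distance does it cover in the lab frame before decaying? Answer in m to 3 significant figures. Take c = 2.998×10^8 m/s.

d ≈ 0.693 m

γ = 1/√(1 − 0.969²) = 4.0476
Dilated lifetime: Δt = γτ₀ = 4.0476 × 0.589 ns = 2.3840 ns
d = vΔt = 0.969c × 2.3840 ns = 2.9051×10^8 m/s × 2.3840×10^-9 s = 0.693 m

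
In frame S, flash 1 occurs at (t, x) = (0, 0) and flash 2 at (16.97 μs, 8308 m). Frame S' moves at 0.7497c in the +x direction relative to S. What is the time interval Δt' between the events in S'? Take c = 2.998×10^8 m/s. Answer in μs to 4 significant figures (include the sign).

Δt' ≈ -5.750 μs

γ = 1/√(1 − 0.7497²) = 1.51108
Δt' = γ(Δt − vΔx/c²) = 1.51108 × (16.97 μs − 0.7497×8308 m / (2.998×10^8 m/s))
= 1.51108 × (-3.80554 μs) = -5.750 μs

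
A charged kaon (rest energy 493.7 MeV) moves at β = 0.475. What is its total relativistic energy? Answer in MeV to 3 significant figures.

E ≈ 561 MeV

γ = 1/√(1 − 0.475²) = 1.1364
E = γm₀c² = 1.1364 × 493.7 MeV = 561 MeV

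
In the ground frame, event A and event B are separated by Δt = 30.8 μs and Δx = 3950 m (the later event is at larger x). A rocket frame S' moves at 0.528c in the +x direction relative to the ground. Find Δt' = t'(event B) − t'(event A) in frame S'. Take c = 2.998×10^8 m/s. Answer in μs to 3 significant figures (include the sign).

γ = 1/√(1 − 0.528²) = 1.1775
Δt' = γ(Δt − vΔx/c²) = 1.1775 × (30.8 μs − 0.528×3950 m / (2.998×10^8 m/s))
= 1.1775 × (23.843 μs) = 28.1 μs

Δt' ≈ 28.1 μs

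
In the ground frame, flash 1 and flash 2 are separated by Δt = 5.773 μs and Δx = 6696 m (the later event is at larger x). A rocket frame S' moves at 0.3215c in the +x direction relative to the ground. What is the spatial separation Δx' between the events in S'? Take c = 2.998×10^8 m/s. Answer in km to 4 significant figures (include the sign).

Δx' ≈ 6.484 km

γ = 1/√(1 − 0.3215²) = 1.05607
Δx' = γ(Δx − vΔt) = 1.05607 × (6696 m − 0.3215×(2.998×10^8 m/s)×5.773×10^-6 s)
= 1.05607 × (6139.57 m) = 6.484 km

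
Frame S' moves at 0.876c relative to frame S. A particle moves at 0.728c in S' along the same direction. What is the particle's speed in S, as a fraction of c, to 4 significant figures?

u ≈ 0.9794c

Relativistic velocity addition: u = (u' + v)/(1 + u'v/c²)
= (0.728 + 0.876)/(1 + 0.728×0.876) = 1.604/1.63773 = 0.9794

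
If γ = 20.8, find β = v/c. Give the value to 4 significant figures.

β ≈ 0.9988

β = √(1 − 1/γ²) = √(1 − 1/20.8²) = √(0.997689) = 0.9988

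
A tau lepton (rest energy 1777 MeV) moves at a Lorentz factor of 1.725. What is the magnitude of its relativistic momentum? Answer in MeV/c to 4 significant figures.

p ≈ 2498 MeV/c

β = √(1 − 1/γ²) = √(1 − 1/1.725²) = 0.814823
p = γβm₀c = 1.725 × 0.814823 × 1777 MeV/c = 2498 MeV/c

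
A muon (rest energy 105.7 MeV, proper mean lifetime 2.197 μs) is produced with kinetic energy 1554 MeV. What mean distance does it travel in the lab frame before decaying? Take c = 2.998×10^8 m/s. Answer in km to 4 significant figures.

d ≈ 10.32 km

γ = 1 + K/(m₀c²) = 1 + 1554/105.7 = 15.7020
β = √(1 − 1/γ²) = 0.997970
Dilated lifetime: γτ₀ = 15.7020 × 2.197 μs = 34.4973 μs
d = βc·γτ₀ = 0.997970 × (2.998×10^8 m/s) × 3.44973×10^-5 s = 10.32 km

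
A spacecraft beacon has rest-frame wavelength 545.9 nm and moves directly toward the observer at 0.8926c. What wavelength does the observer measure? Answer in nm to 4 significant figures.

Relativistic Doppler: λ_obs = λ_src √((1−β)/(1+β))
= 545.9 × √(0.107400/1.89260) = 545.9 × 0.238217 = 130.0 nm

λ_obs ≈ 130.0 nm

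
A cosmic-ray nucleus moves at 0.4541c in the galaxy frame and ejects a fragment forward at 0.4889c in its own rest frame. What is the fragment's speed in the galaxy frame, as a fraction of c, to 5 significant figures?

Compose boost 2: (0.4889 + 0.4541)/(1 + 0.4889×0.4541) = 0.94300/1.222009 = 0.77168

u ≈ 0.77168c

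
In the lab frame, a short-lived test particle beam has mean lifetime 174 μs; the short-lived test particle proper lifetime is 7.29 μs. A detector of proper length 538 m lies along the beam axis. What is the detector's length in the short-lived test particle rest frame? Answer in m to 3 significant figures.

L ≈ 22.5 m

Time dilation ⇒ γ = Δt/τ₀ = 174/7.29 = 23.868
Length contraction: L = L₀/γ = 538/23.868 = 22.5 m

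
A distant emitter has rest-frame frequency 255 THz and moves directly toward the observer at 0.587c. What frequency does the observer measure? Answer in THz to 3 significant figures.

f_obs ≈ 500 THz

Relativistic Doppler: f_obs = f_src √((1+β)/(1−β))
= 255 × √(1.5870/0.41300) = 255 × 1.9603 = 500 THz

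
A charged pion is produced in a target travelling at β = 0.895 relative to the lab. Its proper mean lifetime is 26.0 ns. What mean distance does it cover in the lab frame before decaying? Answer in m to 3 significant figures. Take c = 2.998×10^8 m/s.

d ≈ 15.6 m

γ = 1/√(1 − 0.895²) = 2.2418
Dilated lifetime: Δt = γτ₀ = 2.2418 × 26.0 ns = 58.287 ns
d = vΔt = 0.895c × 58.287 ns = 2.6832×10^8 m/s × 5.8287×10^-8 s = 15.6 m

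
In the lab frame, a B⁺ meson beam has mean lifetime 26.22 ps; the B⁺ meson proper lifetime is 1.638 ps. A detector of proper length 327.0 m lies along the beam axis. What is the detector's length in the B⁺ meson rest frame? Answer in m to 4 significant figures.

Time dilation ⇒ γ = Δt/τ₀ = 26.22/1.638 = 16.0073
Length contraction: L = L₀/γ = 327.0/16.0073 = 20.43 m

L ≈ 20.43 m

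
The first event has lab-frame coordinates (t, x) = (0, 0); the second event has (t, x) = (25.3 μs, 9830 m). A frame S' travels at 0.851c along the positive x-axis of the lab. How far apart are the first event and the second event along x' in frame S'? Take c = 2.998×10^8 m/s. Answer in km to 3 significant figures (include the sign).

Δx' ≈ 6.43 km

γ = 1/√(1 − 0.851²) = 1.9042
Δx' = γ(Δx − vΔt) = 1.9042 × (9830 m − 0.851×(2.998×10^8 m/s)×25.3×10^-6 s)
= 1.9042 × (3375.2 m) = 6.43 km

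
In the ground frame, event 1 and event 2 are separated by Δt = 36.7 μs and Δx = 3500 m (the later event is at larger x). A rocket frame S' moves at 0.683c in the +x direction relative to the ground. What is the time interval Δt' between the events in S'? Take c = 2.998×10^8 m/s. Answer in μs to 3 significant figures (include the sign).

γ = 1/√(1 − 0.683²) = 1.3691
Δt' = γ(Δt − vΔx/c²) = 1.3691 × (36.7 μs − 0.683×3500 m / (2.998×10^8 m/s))
= 1.3691 × (28.726 μs) = 39.3 μs

Δt' ≈ 39.3 μs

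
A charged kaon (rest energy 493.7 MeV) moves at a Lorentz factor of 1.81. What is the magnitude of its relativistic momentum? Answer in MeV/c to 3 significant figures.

p ≈ 745 MeV/c

β = √(1 − 1/γ²) = √(1 − 1/1.81²) = 0.83352
p = γβm₀c = 1.81 × 0.83352 × 493.7 MeV/c = 745 MeV/c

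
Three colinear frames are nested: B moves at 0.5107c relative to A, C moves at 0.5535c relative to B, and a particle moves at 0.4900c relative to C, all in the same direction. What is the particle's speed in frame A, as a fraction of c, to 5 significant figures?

Compose boost 2: (0.5535 + 0.5107)/(1 + 0.5535×0.5107) = 1.0642/1.282672 = 0.8296740
Compose boost 3: (0.4900 + 0.8296740)/(1 + 0.4900×0.8296740) = 1.319674/1.406540 = 0.93824

u ≈ 0.93824c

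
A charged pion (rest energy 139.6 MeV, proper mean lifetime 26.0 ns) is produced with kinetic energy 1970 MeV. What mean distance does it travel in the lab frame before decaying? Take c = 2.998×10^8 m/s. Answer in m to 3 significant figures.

γ = 1 + K/(m₀c²) = 1 + 1970/139.6 = 15.112
β = √(1 − 1/γ²) = 0.99781
Dilated lifetime: γτ₀ = 15.112 × 26.0 ns = 392.91 ns
d = βc·γτ₀ = 0.99781 × (2.998×10^8 m/s) × 3.9291×10^-7 s = 118 m

d ≈ 118 m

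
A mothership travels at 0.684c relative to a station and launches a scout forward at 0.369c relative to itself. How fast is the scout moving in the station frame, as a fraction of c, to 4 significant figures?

u ≈ 0.8408c

Compose boost 2: (0.369 + 0.684)/(1 + 0.369×0.684) = 1.053/1.25240 = 0.8408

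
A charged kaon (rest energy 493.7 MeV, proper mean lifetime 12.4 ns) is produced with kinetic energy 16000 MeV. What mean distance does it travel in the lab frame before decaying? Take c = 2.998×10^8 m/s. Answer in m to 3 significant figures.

γ = 1 + K/(m₀c²) = 1 + 16000/493.7 = 33.408
β = √(1 − 1/γ²) = 0.99955
Dilated lifetime: γτ₀ = 33.408 × 12.4 ns = 414.26 ns
d = βc·γτ₀ = 0.99955 × (2.998×10^8 m/s) × 4.1426×10^-7 s = 124 m

d ≈ 124 m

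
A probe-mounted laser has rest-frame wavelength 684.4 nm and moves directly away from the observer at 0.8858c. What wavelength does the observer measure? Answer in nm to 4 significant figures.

λ_obs ≈ 2781 nm

Relativistic Doppler: λ_obs = λ_src √((1+β)/(1−β))
= 684.4 × √(1.88580/0.114200) = 684.4 × 4.06364 = 2781 nm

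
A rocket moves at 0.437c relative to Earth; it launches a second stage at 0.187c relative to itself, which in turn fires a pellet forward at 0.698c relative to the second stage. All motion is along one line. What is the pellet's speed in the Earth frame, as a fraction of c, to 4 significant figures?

u ≈ 0.9089c

Compose boost 2: (0.187 + 0.437)/(1 + 0.187×0.437) = 0.6240/1.08172 = 0.576860
Compose boost 3: (0.698 + 0.576860)/(1 + 0.698×0.576860) = 1.27486/1.40265 = 0.9089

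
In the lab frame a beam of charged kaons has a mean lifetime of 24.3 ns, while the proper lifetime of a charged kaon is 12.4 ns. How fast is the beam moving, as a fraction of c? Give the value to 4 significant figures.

γ = Δt/τ₀ = 24.3/12.4 = 1.95968
β = √(1 − 1/γ²) = √(1 − 1/1.95968²) = 0.8600

β ≈ 0.8600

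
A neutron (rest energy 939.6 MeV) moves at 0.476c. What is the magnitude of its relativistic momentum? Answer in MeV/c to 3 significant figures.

p ≈ 509 MeV/c

γ = 1/√(1 − 0.476²) = 1.1371
p = γβm₀c = 1.1371 × 0.476 × 939.6 MeV/c = 509 MeV/c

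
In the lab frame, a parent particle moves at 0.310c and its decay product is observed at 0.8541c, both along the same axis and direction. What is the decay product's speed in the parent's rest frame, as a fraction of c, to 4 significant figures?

u' ≈ 0.7400c

Inverse velocity addition: u' = (u − v)/(1 − uv/c²)
= (0.8541 − 0.310)/(1 − 0.8541×0.310) = 0.5441/0.735229 = 0.7400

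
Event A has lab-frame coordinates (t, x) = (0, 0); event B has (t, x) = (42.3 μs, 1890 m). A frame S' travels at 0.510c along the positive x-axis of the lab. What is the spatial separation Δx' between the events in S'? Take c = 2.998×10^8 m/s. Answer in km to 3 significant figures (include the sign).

γ = 1/√(1 − 0.510²) = 1.1626
Δx' = γ(Δx − vΔt) = 1.1626 × (1890 m − 0.510×(2.998×10^8 m/s)×42.3×10^-6 s)
= 1.1626 × (-4577.6 m) = -5.32 km

Δx' ≈ -5.32 km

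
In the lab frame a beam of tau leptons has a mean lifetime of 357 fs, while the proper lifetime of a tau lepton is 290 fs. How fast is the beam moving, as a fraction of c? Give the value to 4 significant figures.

β ≈ 0.5832

γ = Δt/τ₀ = 357/290 = 1.23103
β = √(1 − 1/γ²) = √(1 − 1/1.23103²) = 0.5832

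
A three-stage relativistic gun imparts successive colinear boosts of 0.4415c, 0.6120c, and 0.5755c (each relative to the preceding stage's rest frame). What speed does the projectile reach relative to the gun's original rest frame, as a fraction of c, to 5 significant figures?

u ≈ 0.95098c

Compose boost 2: (0.6120 + 0.4415)/(1 + 0.6120×0.4415) = 1.0535/1.270198 = 0.8293983
Compose boost 3: (0.5755 + 0.8293983)/(1 + 0.5755×0.8293983) = 1.404898/1.477319 = 0.95098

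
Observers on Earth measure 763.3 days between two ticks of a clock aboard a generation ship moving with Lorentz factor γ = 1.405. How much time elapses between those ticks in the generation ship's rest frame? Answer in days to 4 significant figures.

τ₀ ≈ 543.3 days

γ = 1.405 (given)
Proper time: τ₀ = Δt/γ = 763.3/1.405 = 543.3 days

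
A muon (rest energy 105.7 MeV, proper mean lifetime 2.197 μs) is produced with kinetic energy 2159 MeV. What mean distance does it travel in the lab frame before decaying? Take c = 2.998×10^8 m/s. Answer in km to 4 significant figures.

d ≈ 14.10 km

γ = 1 + K/(m₀c²) = 1 + 2159/105.7 = 21.4257
β = √(1 − 1/γ²) = 0.998910
Dilated lifetime: γτ₀ = 21.4257 × 2.197 μs = 47.0723 μs
d = βc·γτ₀ = 0.998910 × (2.998×10^8 m/s) × 4.70723×10^-5 s = 14.10 km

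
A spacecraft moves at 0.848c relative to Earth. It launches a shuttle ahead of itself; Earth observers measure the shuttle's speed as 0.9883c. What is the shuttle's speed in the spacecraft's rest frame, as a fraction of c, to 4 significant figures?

u' ≈ 0.8665c

Inverse velocity addition: u' = (u − v)/(1 − uv/c²)
= (0.9883 − 0.848)/(1 − 0.9883×0.848) = 0.1403/0.161922 = 0.8665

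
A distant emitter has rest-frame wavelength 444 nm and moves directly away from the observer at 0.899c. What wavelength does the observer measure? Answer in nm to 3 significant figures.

Relativistic Doppler: λ_obs = λ_src √((1+β)/(1−β))
= 444 × √(1.8990/0.10100) = 444 × 4.3361 = 1930 nm

λ_obs ≈ 1930 nm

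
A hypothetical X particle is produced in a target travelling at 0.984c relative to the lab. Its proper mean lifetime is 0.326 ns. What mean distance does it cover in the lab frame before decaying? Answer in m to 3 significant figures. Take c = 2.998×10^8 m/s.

d ≈ 0.540 m

γ = 1/√(1 − 0.984²) = 5.6127
Dilated lifetime: Δt = γτ₀ = 5.6127 × 0.326 ns = 1.8297 ns
d = vΔt = 0.984c × 1.8297 ns = 2.9500×10^8 m/s × 1.8297×10^-9 s = 0.540 m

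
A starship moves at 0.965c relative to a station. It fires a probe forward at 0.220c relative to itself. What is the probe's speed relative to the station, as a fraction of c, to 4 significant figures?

Relativistic velocity addition: u = (u' + v)/(1 + u'v/c²)
= (0.220 + 0.965)/(1 + 0.220×0.965) = 1.185/1.21230 = 0.9775

u ≈ 0.9775c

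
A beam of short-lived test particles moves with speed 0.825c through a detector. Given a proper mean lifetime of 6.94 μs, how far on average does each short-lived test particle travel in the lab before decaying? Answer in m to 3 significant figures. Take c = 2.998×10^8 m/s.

d ≈ 3040 m

γ = 1/√(1 − 0.825²) = 1.7695
Dilated lifetime: Δt = γτ₀ = 1.7695 × 6.94 μs = 12.280 μs
d = vΔt = 0.825c × 12.280 μs = 2.4734×10^8 m/s × 1.2280×10^-5 s = 3040 m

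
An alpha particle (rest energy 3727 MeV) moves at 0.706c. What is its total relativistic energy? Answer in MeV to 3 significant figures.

E ≈ 5260 MeV

γ = 1/√(1 − 0.706²) = 1.4120
E = γm₀c² = 1.4120 × 3727 MeV = 5260 MeV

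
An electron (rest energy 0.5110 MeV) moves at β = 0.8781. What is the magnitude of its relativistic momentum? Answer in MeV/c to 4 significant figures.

p ≈ 0.9378 MeV/c

γ = 1/√(1 − 0.8781²) = 2.08996
p = γβm₀c = 2.08996 × 0.8781 × 0.5110 MeV/c = 0.9378 MeV/c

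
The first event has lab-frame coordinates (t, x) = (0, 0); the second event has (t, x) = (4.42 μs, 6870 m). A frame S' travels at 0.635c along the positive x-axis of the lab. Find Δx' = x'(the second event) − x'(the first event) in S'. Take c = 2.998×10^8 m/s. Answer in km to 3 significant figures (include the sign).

γ = 1/√(1 − 0.635²) = 1.2945
Δx' = γ(Δx − vΔt) = 1.2945 × (6870 m − 0.635×(2.998×10^8 m/s)×4.42×10^-6 s)
= 1.2945 × (6028.6 m) = 7.80 km

Δx' ≈ 7.80 km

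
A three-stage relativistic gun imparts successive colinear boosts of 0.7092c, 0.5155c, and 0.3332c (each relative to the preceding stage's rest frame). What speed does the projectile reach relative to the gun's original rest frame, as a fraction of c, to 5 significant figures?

u ≈ 0.94703c

Compose boost 2: (0.5155 + 0.7092)/(1 + 0.5155×0.7092) = 1.2247/1.365593 = 0.8968268
Compose boost 3: (0.3332 + 0.8968268)/(1 + 0.3332×0.8968268) = 1.230027/1.298823 = 0.94703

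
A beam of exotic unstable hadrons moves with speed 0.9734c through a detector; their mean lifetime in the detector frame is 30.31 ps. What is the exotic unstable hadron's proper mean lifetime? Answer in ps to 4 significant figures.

γ = 1/√(1 − 0.9734²) = 4.36467
Proper time: τ₀ = Δt/γ = 30.31/4.36467 = 6.944 ps

τ₀ ≈ 6.944 ps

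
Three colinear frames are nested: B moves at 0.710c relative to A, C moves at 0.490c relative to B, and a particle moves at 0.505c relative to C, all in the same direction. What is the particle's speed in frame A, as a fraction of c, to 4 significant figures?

u ≈ 0.9625c

Compose boost 2: (0.490 + 0.710)/(1 + 0.490×0.710) = 1.200/1.34790 = 0.890274
Compose boost 3: (0.505 + 0.890274)/(1 + 0.505×0.890274) = 1.39527/1.44959 = 0.9625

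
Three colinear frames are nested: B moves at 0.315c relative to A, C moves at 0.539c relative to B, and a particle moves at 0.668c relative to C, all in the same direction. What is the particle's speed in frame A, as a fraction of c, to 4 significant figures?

Compose boost 2: (0.539 + 0.315)/(1 + 0.539×0.315) = 0.8540/1.16979 = 0.730049
Compose boost 3: (0.668 + 0.730049)/(1 + 0.668×0.730049) = 1.39805/1.48767 = 0.9398

u ≈ 0.9398c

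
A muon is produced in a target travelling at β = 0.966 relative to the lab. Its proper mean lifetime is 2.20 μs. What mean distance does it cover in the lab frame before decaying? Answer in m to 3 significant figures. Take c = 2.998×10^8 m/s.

d ≈ 2460 m

γ = 1/√(1 − 0.966²) = 3.8678
Dilated lifetime: Δt = γτ₀ = 3.8678 × 2.20 μs = 8.5093 μs
d = vΔt = 0.966c × 8.5093 μs = 2.8961×10^8 m/s × 8.5093×10^-6 s = 2460 m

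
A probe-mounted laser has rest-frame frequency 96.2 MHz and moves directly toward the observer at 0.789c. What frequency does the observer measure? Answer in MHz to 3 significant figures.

f_obs ≈ 280 MHz

Relativistic Doppler: f_obs = f_src √((1+β)/(1−β))
= 96.2 × √(1.7890/0.21100) = 96.2 × 2.9118 = 280 MHz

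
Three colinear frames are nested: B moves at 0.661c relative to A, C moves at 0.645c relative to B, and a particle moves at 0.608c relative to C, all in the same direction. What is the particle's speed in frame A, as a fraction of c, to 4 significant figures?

Compose boost 2: (0.645 + 0.661)/(1 + 0.645×0.661) = 1.306/1.42634 = 0.915627
Compose boost 3: (0.608 + 0.915627)/(1 + 0.608×0.915627) = 1.52363/1.55670 = 0.9788

u ≈ 0.9788c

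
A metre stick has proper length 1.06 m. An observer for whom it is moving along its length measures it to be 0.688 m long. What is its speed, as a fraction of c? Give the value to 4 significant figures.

β ≈ 0.7607

γ = L₀/L = 1.06/0.688 = 1.54070
β = √(1 − 1/γ²) = 0.7607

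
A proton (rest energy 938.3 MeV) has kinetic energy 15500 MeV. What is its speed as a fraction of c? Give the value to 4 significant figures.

γ = 1 + K/(m₀c²) = 1 + 15500/938.3 = 17.5192
β = √(1 − 1/γ²) = 0.9984

β ≈ 0.9984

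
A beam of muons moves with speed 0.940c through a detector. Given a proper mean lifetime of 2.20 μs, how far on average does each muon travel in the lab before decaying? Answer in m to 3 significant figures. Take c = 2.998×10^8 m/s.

γ = 1/√(1 − 0.940²) = 2.9311
Dilated lifetime: Δt = γτ₀ = 2.9311 × 2.20 μs = 6.4483 μs
d = vΔt = 0.940c × 6.4483 μs = 2.8181×10^8 m/s × 6.4483×10^-6 s = 1820 m

d ≈ 1820 m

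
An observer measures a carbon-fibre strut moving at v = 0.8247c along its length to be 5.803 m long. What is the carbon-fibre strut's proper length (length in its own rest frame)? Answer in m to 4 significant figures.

L₀ ≈ 10.26 m

γ = 1/√(1 − 0.8247²) = 1.76813
L₀ = γL = 1.76813 × 5.803 = 10.26 m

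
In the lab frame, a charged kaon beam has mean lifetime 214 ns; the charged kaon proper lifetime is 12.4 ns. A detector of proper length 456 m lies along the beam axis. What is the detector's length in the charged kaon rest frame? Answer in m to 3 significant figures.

Time dilation ⇒ γ = Δt/τ₀ = 214/12.4 = 17.258
Length contraction: L = L₀/γ = 456/17.258 = 26.4 m

L ≈ 26.4 m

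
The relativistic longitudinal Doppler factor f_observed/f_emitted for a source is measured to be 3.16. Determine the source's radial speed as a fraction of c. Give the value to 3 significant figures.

β ≈ 0.818

f_obs/f_src = √((1+β)/(1−β)) = 3.16  ⇒  (1+β)/(1−β) = 9.9856
β = |1 − D²|/(1 + D²) = |1 − 9.9856|/(1 + 9.9856) = 0.818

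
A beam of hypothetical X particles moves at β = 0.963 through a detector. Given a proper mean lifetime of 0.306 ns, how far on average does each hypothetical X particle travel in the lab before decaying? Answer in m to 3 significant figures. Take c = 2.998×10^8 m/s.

γ = 1/√(1 − 0.963²) = 3.7106
Dilated lifetime: Δt = γτ₀ = 3.7106 × 0.306 ns = 1.1354 ns
d = vΔt = 0.963c × 1.1354 ns = 2.8871×10^8 m/s × 1.1354×10^-9 s = 0.328 m

d ≈ 0.328 m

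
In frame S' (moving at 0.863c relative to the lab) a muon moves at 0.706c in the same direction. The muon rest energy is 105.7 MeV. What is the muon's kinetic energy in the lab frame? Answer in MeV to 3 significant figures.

u_lab = (0.706 + 0.863)/(1 + 0.706×0.863) = 0.974971
γ = 1/√(1 − 0.974971²) = 4.4978
K = (γ − 1)m₀c² = (4.4978 − 1) × 105.7 = 3.4978 × 105.7 = 370 MeV

K ≈ 370 MeV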